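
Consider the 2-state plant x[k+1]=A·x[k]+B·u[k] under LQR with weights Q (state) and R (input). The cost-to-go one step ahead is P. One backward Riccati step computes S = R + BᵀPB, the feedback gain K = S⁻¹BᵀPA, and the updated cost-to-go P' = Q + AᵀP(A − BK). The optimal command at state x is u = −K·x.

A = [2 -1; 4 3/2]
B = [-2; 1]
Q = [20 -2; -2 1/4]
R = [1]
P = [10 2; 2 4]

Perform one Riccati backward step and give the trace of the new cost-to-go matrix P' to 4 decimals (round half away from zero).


125.4662

BᵀP = [-18.0000 0.0000]
S = R + BᵀPB = [1] + [36.0000] = [37.0000]
BᵀPA = [-36.0000 18.0000]
K = S⁻¹·BᵀPA = [-0.9730 0.4865]
A−BK = [0.0541 -0.0270; 4.9730 1.0135]
AᵀP(A−BK) = [100.9730 19.5135; 19.5135 4.2432]
P' = Q + AᵀP(A−BK) = [120.9730 17.5135; 17.5135 4.4932]
tr(P') = 125.4662


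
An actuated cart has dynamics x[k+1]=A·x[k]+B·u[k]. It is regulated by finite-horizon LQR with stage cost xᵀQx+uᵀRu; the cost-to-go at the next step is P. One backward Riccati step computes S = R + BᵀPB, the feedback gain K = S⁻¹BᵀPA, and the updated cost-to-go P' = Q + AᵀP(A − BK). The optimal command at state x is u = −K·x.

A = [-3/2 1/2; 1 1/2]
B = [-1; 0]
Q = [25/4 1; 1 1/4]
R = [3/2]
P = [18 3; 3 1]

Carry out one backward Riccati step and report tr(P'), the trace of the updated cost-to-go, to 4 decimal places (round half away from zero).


BᵀP = [-18.0000 -3.0000]
S = R + BᵀPB = [3/2] + [18.0000] = [19.5000]
BᵀPA = [24.0000 -10.5000]
K = S⁻¹·BᵀPA = [1.2308 -0.5385]
A−BK = [-0.2692 -0.0385; 1.0000 0.5000]
AᵀP(A−BK) = [2.9615 -0.8269; -0.8269 0.5962]
P' = Q + AᵀP(A−BK) = [9.2115 0.1731; 0.1731 0.8462]
tr(P') = 10.0577

10.0577


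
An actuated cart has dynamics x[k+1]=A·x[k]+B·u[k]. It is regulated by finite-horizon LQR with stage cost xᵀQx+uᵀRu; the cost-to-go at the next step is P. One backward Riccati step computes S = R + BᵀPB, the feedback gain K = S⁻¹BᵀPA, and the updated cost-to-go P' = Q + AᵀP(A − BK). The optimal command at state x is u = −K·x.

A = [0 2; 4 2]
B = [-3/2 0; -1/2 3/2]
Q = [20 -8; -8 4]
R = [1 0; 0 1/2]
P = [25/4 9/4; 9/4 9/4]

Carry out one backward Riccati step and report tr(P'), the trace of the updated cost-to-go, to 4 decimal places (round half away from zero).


29.0728

BᵀP = [-10.5000 -4.5000; 3.3750 3.3750]
S = R + BᵀPB = [1 0; 0 1/2] + [18.0000 -6.7500; -6.7500 5.0625] = [19.0000 -6.7500; -6.7500 5.5625]
BᵀPA = [-18.0000 -30.0000; 13.5000 13.5000]
K = S⁻¹·BᵀPA = [-0.1497 -1.2599; 2.2453 0.8981]
A−BK = [-0.2245 0.1102; 0.5572 0.0229]
AᵀP(A−BK) = [2.9938 1.1975; 1.1975 2.0790]
P' = Q + AᵀP(A−BK) = [22.9938 -6.8025; -6.8025 6.0790]
tr(P') = 29.0728


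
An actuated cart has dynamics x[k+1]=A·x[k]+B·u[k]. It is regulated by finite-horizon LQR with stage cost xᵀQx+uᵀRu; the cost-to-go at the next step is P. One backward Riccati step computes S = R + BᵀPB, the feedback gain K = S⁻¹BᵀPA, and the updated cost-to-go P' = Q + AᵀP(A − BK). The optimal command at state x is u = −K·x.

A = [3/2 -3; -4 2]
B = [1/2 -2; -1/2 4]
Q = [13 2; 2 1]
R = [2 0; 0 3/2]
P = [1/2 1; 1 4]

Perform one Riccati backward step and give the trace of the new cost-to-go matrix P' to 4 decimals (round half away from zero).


17.0837

BᵀP = [-0.2500 -1.5000; 3.0000 14.0000]
S = R + BᵀPB = [2 0; 0 3/2] + [0.6250 -5.5000; -5.5000 50.0000] = [2.6250 -5.5000; -5.5000 51.5000]
BᵀPA = [5.6250 -2.2500; -51.5000 19.0000]
K = S⁻¹·BᵀPA = [0.0613 -0.1084; -0.9934 0.3574]
A−BK = [-0.5176 -2.2311; 0.0045 0.5164]
AᵀP(A−BK) = [1.6173 -0.2365; -0.2365 1.4663]
P' = Q + AᵀP(A−BK) = [14.6173 1.7635; 1.7635 2.4663]
tr(P') = 17.0837


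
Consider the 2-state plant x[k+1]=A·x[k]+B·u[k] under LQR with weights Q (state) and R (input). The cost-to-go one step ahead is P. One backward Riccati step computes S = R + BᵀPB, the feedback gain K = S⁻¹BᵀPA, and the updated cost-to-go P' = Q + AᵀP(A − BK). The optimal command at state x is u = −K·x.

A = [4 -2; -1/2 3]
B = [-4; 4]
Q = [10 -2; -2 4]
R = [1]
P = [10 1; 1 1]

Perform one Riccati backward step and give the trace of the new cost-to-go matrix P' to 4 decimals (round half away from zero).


BᵀP = [-36.0000 0.0000]
S = R + BᵀPB = [1] + [144.0000] = [145.0000]
BᵀPA = [-144.0000 72.0000]
K = S⁻¹·BᵀPA = [-0.9931 0.4966]
A−BK = [0.0276 -0.0138; 3.4724 1.0138]
AᵀP(A−BK) = [13.2431 3.0034; 3.0034 1.2483]
P' = Q + AᵀP(A−BK) = [23.2431 1.0034; 1.0034 5.2483]
tr(P') = 28.4914

28.4914


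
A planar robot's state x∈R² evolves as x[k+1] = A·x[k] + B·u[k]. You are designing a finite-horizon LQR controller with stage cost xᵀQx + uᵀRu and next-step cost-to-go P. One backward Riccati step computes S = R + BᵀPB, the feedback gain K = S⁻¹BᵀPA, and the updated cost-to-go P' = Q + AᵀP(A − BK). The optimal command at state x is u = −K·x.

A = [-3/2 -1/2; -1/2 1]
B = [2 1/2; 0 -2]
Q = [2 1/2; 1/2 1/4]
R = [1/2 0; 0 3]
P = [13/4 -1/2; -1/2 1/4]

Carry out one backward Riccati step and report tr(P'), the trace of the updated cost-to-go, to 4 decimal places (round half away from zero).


2.7167

BᵀP = [6.5000 -1.0000; 2.6250 -0.7500]
S = R + BᵀPB = [1/2 0; 0 3] + [13.0000 5.2500; 5.2500 2.8125] = [13.5000 5.2500; 5.2500 5.8125]
BᵀPA = [-9.2500 -4.2500; -3.5625 -2.0625]
K = S⁻¹·BᵀPA = [-0.6888 -0.2726; 0.0092 -0.1087]
A−BK = [-0.1271 0.0994; -0.4816 0.7827]
AᵀP(A−BK) = [0.2867 0.0292; 0.0292 0.1800]
P' = Q + AᵀP(A−BK) = [2.2867 0.5292; 0.5292 0.4300]
tr(P') = 2.7167


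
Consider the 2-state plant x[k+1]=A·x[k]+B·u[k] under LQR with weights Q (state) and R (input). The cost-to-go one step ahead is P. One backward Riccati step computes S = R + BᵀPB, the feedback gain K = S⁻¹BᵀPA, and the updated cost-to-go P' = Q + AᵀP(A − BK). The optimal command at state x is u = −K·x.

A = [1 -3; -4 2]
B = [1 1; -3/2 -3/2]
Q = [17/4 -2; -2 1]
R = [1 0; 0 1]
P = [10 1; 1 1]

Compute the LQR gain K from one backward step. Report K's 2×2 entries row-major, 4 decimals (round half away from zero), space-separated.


0.5385 -1.3590 0.5385 -1.3590

BᵀP = [8.5000 -0.5000; 8.5000 -0.5000]
S = R + BᵀPB = [1 0; 0 1] + [9.2500 9.2500; 9.2500 9.2500] = [10.2500 9.2500; 9.2500 10.2500]
BᵀPA = [10.5000 -26.5000; 10.5000 -26.5000]
K = S⁻¹·BᵀPA = [0.5385 -1.3590; 0.5385 -1.3590]
A−BK = [-0.0769 -0.2821; -2.3846 -2.0769]
AᵀP(A−BK) = [6.6923 4.5385; 4.5385 9.9744]
P' = Q + AᵀP(A−BK) = [10.9423 2.5385; 2.5385 10.9744]
tr(P') = 21.9167


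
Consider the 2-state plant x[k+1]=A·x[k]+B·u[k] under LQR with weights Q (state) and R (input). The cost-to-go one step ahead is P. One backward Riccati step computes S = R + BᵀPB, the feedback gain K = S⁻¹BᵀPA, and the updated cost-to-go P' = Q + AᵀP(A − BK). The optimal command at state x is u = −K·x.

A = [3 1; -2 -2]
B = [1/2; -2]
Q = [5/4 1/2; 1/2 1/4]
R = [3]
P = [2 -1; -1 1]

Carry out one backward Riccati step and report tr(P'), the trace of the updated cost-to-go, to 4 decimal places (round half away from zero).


BᵀP = [3.0000 -2.5000]
S = R + BᵀPB = [3] + [6.5000] = [9.5000]
BᵀPA = [14.0000 8.0000]
K = S⁻¹·BᵀPA = [1.4737 0.8421]
A−BK = [2.2632 0.5789; 0.9474 -0.3158]
AᵀP(A−BK) = [13.3684 6.2105; 6.2105 3.2632]
P' = Q + AᵀP(A−BK) = [14.6184 6.7105; 6.7105 3.5132]
tr(P') = 18.1316

18.1316


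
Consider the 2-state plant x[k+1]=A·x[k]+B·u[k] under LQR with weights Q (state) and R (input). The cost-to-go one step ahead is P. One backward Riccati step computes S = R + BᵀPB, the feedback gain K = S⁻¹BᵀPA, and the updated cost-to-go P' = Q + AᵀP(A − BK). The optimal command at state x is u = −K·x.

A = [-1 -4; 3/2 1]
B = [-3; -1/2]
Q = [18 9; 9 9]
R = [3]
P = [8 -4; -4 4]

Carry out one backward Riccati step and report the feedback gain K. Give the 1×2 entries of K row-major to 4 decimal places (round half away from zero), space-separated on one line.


0.5781 1.5313

BᵀP = [-22.0000 10.0000]
S = R + BᵀPB = [3] + [61.0000] = [64.0000]
BᵀPA = [37.0000 98.0000]
K = S⁻¹·BᵀPA = [0.5781 1.5313]
A−BK = [0.7344 0.5938; 1.7891 1.7656]
AᵀP(A−BK) = [7.6094 9.3438; 9.3438 13.9375]
P' = Q + AᵀP(A−BK) = [25.6094 18.3438; 18.3438 22.9375]
tr(P') = 48.5469


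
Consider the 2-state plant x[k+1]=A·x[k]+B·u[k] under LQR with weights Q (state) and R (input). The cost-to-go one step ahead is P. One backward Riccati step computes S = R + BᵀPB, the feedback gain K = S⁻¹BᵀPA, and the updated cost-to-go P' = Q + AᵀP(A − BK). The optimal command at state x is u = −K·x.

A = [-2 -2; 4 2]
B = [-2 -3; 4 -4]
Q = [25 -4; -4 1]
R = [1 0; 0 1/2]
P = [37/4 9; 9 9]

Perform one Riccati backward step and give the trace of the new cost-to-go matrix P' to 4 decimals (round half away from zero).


BᵀP = [17.5000 18.0000; -63.7500 -63.0000]
S = R + BᵀPB = [1 0; 0 1/2] + [37.0000 -124.5000; -124.5000 443.2500] = [38.0000 -124.5000; -124.5000 443.7500]
BᵀPA = [37.0000 1.0000; -124.5000 1.5000]
K = S⁻¹·BᵀPA = [0.6743 0.4628; -0.0914 0.1332]
A−BK = [-0.9257 -0.6746; 0.9374 0.6816]
AᵀP(A−BK) = [0.6743 0.4628; 0.4628 0.3373]
P' = Q + AᵀP(A−BK) = [25.6743 -3.5372; -3.5372 1.3373]
tr(P') = 27.0116

27.0116


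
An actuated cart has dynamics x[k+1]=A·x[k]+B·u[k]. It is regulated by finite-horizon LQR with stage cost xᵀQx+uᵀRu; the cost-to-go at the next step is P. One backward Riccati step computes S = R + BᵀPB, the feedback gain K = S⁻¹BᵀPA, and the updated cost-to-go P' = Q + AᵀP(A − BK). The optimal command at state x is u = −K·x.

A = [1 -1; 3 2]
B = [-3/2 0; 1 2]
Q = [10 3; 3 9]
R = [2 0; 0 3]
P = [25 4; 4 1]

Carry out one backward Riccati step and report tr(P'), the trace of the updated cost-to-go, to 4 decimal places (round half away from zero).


BᵀP = [-33.5000 -5.0000; 8.0000 2.0000]
S = R + BᵀPB = [2 0; 0 3] + [45.2500 -10.0000; -10.0000 4.0000] = [47.2500 -10.0000; -10.0000 7.0000]
BᵀPA = [-48.5000 23.5000; 14.0000 -4.0000]
K = S⁻¹·BᵀPA = [-0.8646 0.5395; 0.7649 0.1993]
A−BK = [-0.2969 -0.1907; 2.3348 1.0618]
AᵀP(A−BK) = [5.3597 0.3770; 0.3770 1.1181]
P' = Q + AᵀP(A−BK) = [15.3597 3.3770; 3.3770 10.1181]
tr(P') = 25.4778

25.4778


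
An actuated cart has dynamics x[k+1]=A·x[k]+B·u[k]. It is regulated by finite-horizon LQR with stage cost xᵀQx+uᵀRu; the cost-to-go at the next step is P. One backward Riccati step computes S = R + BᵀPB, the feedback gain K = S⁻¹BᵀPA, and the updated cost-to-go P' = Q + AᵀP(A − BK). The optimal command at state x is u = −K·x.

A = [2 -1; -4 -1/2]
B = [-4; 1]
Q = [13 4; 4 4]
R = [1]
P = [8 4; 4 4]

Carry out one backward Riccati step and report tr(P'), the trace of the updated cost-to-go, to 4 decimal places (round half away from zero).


BᵀP = [-28.0000 -12.0000]
S = R + BᵀPB = [1] + [100.0000] = [101.0000]
BᵀPA = [-8.0000 34.0000]
K = S⁻¹·BᵀPA = [-0.0792 0.3366]
A−BK = [1.6832 0.3465; -3.9208 -0.8366]
AᵀP(A−BK) = [31.3663 6.6931; 6.6931 1.5545]
P' = Q + AᵀP(A−BK) = [44.3663 10.6931; 10.6931 5.5545]
tr(P') = 49.9208

49.9208


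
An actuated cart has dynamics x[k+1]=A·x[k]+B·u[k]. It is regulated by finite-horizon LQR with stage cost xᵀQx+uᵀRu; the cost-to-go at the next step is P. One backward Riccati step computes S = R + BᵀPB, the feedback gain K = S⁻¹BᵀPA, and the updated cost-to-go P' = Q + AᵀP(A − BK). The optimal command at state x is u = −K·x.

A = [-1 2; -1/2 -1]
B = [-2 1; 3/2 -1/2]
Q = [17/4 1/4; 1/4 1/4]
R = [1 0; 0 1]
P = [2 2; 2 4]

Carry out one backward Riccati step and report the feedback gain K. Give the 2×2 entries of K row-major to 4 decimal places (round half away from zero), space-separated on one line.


BᵀP = [-1.0000 2.0000; 1.0000 0.0000]
S = R + BᵀPB = [1 0; 0 1] + [5.0000 -2.0000; -2.0000 1.0000] = [6.0000 -2.0000; -2.0000 2.0000]
BᵀPA = [0.0000 -4.0000; -1.0000 2.0000]
K = S⁻¹·BᵀPA = [-0.2500 -0.5000; -0.7500 0.5000]
A−BK = [-0.7500 0.5000; -0.5000 0.0000]
AᵀP(A−BK) = [4.2500 -1.5000; -1.5000 1.0000]
P' = Q + AᵀP(A−BK) = [8.5000 -1.2500; -1.2500 1.2500]
tr(P') = 9.7500

-0.2500 -0.5000 -0.7500 0.5000


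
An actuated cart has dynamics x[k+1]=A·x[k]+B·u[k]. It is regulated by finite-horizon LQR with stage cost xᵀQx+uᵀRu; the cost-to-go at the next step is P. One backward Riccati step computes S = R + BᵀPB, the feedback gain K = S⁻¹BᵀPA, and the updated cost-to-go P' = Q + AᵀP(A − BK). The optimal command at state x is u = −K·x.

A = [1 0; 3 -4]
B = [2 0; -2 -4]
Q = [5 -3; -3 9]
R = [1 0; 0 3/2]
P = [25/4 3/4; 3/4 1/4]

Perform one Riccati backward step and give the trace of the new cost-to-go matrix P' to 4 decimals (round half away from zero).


16.3467

BᵀP = [11.0000 1.0000; -3.0000 -1.0000]
S = R + BᵀPB = [1 0; 0 3/2] + [20.0000 -4.0000; -4.0000 4.0000] = [21.0000 -4.0000; -4.0000 5.5000]
BᵀPA = [14.0000 -4.0000; -6.0000 4.0000]
K = S⁻¹·BᵀPA = [0.5327 -0.0603; -0.7035 0.6834]
A−BK = [-0.0653 0.1206; 1.2513 -1.3869]
AᵀP(A−BK) = [1.3216 -1.0553; -1.0553 1.0251]
P' = Q + AᵀP(A−BK) = [6.3216 -4.0553; -4.0553 10.0251]
tr(P') = 16.3467


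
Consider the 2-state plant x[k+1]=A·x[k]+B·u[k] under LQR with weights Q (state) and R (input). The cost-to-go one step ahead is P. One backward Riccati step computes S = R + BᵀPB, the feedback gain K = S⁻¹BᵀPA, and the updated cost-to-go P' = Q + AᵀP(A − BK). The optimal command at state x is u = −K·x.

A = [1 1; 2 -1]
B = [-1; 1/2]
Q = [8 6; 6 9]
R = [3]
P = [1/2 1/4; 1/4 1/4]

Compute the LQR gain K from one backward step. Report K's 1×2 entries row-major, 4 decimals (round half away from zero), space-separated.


-0.1887 -0.0755

BᵀP = [-0.3750 -0.1250]
S = R + BᵀPB = [3] + [0.3125] = [3.3125]
BᵀPA = [-0.6250 -0.2500]
K = S⁻¹·BᵀPA = [-0.1887 -0.0755]
A−BK = [0.8113 0.9245; 2.0943 -0.9623]
AᵀP(A−BK) = [2.3821 0.2028; 0.2028 0.2311]
P' = Q + AᵀP(A−BK) = [10.3821 6.2028; 6.2028 9.2311]
tr(P') = 19.6132


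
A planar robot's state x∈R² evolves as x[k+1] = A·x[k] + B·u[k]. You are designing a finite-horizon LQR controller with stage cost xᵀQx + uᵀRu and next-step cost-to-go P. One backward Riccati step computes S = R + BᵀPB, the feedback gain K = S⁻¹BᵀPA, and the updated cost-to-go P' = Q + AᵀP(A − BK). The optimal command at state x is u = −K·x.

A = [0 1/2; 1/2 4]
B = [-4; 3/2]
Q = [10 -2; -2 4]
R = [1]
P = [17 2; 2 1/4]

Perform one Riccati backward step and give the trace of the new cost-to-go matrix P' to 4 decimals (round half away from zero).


14.3504

BᵀP = [-65.0000 -7.6250]
S = R + BᵀPB = [1] + [248.5625] = [249.5625]
BᵀPA = [-3.8125 -63.0000]
K = S⁻¹·BᵀPA = [-0.0153 -0.2524]
A−BK = [-0.0611 -0.5098; 0.5229 4.3787]
AᵀP(A−BK) = [0.0043 0.0376; 0.0376 0.3462]
P' = Q + AᵀP(A−BK) = [10.0043 -1.9624; -1.9624 4.3462]
tr(P') = 14.3504


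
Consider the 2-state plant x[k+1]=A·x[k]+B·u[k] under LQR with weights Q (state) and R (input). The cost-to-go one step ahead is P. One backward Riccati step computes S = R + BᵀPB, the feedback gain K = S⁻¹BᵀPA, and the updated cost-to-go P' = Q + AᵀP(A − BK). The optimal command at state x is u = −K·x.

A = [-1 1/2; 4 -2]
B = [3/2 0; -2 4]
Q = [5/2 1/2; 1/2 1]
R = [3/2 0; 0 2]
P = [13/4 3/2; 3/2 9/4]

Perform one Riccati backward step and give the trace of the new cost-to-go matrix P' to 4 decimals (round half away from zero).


BᵀP = [1.8750 -2.2500; 6.0000 9.0000]
S = R + BᵀPB = [3/2 0; 0 2] + [7.3125 -9.0000; -9.0000 36.0000] = [8.8125 -9.0000; -9.0000 38.0000]
BᵀPA = [-10.8750 5.4375; 30.0000 -15.0000]
K = S⁻¹·BᵀPA = [-0.5643 0.2821; 0.6558 -0.3279]
A−BK = [-0.1536 0.0768; 0.2482 -0.1241]
AᵀP(A−BK) = [1.4387 -0.7194; -0.7194 0.3597]
P' = Q + AᵀP(A−BK) = [3.9387 -0.2194; -0.2194 1.3597]
tr(P') = 5.2984

5.2984


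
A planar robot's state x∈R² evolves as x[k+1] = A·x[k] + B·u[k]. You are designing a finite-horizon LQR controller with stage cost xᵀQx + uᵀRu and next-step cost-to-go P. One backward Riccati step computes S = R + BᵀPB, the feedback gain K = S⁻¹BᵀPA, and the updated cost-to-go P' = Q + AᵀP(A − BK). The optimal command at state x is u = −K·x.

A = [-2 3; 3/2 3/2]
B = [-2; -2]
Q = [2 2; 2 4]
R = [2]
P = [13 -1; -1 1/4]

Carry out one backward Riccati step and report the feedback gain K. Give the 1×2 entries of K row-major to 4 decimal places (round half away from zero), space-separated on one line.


BᵀP = [-24.0000 1.5000]
S = R + BᵀPB = [2] + [45.0000] = [47.0000]
BᵀPA = [50.2500 -69.7500]
K = S⁻¹·BᵀPA = [1.0691 -1.4840]
A−BK = [0.1383 0.0319; 3.6383 -1.4681]
AᵀP(A−BK) = [4.8378 -4.3644; -4.3644 5.0505]
P' = Q + AᵀP(A−BK) = [6.8378 -2.3644; -2.3644 9.0505]
tr(P') = 15.8883

1.0691 -1.4840


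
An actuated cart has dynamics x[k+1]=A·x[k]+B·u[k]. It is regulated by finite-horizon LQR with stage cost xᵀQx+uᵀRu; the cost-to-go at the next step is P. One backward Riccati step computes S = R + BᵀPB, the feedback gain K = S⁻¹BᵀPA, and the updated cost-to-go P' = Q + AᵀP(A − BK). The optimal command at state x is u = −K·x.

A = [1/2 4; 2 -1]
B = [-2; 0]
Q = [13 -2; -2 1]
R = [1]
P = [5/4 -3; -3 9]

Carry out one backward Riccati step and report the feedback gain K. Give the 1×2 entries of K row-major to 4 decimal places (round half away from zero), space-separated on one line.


BᵀP = [-2.5000 6.0000]
S = R + BᵀPB = [1] + [5.0000] = [6.0000]
BᵀPA = [10.7500 -16.0000]
K = S⁻¹·BᵀPA = [1.7917 -2.6667]
A−BK = [4.0833 -1.3333; 2.0000 -1.0000]
AᵀP(A−BK) = [11.0521 -9.3333; -9.3333 10.3333]
P' = Q + AᵀP(A−BK) = [24.0521 -11.3333; -11.3333 11.3333]
tr(P') = 35.3854

1.7917 -2.6667


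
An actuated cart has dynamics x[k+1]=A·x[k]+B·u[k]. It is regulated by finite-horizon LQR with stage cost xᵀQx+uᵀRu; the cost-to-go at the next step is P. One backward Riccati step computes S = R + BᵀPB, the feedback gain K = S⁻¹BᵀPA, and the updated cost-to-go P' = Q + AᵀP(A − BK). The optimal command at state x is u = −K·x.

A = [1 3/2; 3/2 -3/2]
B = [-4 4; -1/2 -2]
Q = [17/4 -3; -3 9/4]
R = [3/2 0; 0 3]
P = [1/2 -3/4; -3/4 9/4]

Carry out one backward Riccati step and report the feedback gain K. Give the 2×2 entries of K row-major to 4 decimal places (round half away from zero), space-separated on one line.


-0.3426 0.0093 -0.3519 0.5186

BᵀP = [-1.6250 1.8750; 3.5000 -7.5000]
S = R + BᵀPB = [3/2 0; 0 3] + [5.5625 -10.2500; -10.2500 29.0000] = [7.0625 -10.2500; -10.2500 32.0000]
BᵀPA = [1.1875 -5.2500; -7.7500 16.5000]
K = S⁻¹·BᵀPA = [-0.3426 0.0093; -0.3519 0.5186]
A−BK = [1.0372 -0.5372; 0.6248 -0.4581]
AᵀP(A−BK) = [0.9919 -0.8669; -0.8669 1.0544]
P' = Q + AᵀP(A−BK) = [5.2419 -3.8669; -3.8669 3.3044]
tr(P') = 8.5462


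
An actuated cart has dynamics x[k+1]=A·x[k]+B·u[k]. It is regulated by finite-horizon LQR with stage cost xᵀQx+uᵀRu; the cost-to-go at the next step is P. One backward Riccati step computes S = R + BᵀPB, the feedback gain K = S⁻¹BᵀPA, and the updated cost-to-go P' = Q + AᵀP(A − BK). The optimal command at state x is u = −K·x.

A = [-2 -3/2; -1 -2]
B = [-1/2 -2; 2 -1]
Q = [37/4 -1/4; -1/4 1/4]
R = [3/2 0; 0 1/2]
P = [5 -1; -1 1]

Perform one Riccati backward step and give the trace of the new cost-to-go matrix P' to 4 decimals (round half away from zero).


BᵀP = [-4.5000 2.5000; -9.0000 1.0000]
S = R + BᵀPB = [3/2 0; 0 1/2] + [7.2500 6.5000; 6.5000 17.0000] = [8.7500 6.5000; 6.5000 17.5000]
BᵀPA = [6.5000 1.7500; 17.0000 11.5000]
K = S⁻¹·BᵀPA = [0.0293 -0.3980; 0.9605 0.8050]
A−BK = [-0.0643 -0.0891; -0.0981 -0.3991]
AᵀP(A−BK) = [0.4803 0.4025; 0.4025 0.6894]
P' = Q + AᵀP(A−BK) = [9.7303 0.1525; 0.1525 0.9394]
tr(P') = 10.6697

10.6697


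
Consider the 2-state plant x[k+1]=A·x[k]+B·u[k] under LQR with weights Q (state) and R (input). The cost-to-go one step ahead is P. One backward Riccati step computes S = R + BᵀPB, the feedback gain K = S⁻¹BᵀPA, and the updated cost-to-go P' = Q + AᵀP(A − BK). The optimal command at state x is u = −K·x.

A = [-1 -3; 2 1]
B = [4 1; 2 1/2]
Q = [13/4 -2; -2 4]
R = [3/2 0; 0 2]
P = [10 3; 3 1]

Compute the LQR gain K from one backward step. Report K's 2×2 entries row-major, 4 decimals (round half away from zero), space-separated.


-0.0806 -0.5550 -0.0151 -0.1041

BᵀP = [46.0000 14.0000; 11.5000 3.5000]
S = R + BᵀPB = [3/2 0; 0 2] + [212.0000 53.0000; 53.0000 13.2500] = [213.5000 53.0000; 53.0000 15.2500]
BᵀPA = [-18.0000 -124.0000; -4.5000 -31.0000]
K = S⁻¹·BᵀPA = [-0.0806 -0.5550; -0.0151 -0.1041]
A−BK = [-0.6627 -0.6761; 2.1687 2.1620]
AᵀP(A−BK) = [0.4820 0.5424; 0.5424 0.9586]
P' = Q + AᵀP(A−BK) = [3.7320 -1.4576; -1.4576 4.9586]
tr(P') = 8.6906


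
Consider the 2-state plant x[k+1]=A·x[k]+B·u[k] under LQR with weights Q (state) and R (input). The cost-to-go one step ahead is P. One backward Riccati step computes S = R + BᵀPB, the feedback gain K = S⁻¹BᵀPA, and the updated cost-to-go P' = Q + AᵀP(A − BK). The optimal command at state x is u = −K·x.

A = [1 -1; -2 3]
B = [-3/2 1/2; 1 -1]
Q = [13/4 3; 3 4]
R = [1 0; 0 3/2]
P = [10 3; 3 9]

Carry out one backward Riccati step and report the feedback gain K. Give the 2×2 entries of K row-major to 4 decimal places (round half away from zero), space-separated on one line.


-0.2525 -0.0180 1.4349 -2.4689

BᵀP = [-12.0000 4.5000; 2.0000 -7.5000]
S = R + BᵀPB = [1 0; 0 3/2] + [22.5000 -10.5000; -10.5000 8.5000] = [23.5000 -10.5000; -10.5000 10.0000]
BᵀPA = [-21.0000 25.5000; 17.0000 -24.5000]
K = S⁻¹·BᵀPA = [-0.2525 -0.0180; 1.4349 -2.4689]
A−BK = [-0.0962 0.2074; -0.3126 0.5491]
AᵀP(A−BK) = [4.3046 -7.4068; -7.4068 12.9709]
P' = Q + AᵀP(A−BK) = [7.5546 -4.4068; -4.4068 16.9709]
tr(P') = 24.5256


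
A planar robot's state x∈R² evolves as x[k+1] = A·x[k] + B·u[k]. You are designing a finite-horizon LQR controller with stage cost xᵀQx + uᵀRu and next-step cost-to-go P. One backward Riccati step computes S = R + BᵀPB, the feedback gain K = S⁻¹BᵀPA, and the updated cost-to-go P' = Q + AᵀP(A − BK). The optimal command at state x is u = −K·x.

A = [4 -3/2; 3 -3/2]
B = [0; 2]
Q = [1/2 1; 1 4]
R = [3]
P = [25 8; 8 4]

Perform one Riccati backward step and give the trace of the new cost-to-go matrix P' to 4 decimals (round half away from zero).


BᵀP = [16.0000 8.0000]
S = R + BᵀPB = [3] + [16.0000] = [19.0000]
BᵀPA = [88.0000 -36.0000]
K = S⁻¹·BᵀPA = [4.6316 -1.8947]
A−BK = [4.0000 -1.5000; -6.2632 2.2895]
AᵀP(A−BK) = [220.4211 -85.2632; -85.2632 33.0395]
P' = Q + AᵀP(A−BK) = [220.9211 -84.2632; -84.2632 37.0395]
tr(P') = 257.9605

257.9605


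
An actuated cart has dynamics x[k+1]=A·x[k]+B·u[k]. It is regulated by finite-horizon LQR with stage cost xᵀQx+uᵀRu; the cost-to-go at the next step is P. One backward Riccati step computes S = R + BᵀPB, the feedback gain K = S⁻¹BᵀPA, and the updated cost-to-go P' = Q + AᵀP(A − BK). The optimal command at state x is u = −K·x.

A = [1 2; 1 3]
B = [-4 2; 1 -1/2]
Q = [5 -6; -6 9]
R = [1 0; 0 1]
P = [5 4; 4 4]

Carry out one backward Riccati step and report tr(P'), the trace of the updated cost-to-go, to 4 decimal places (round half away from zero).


32.5758

BᵀP = [-16.0000 -12.0000; 8.0000 6.0000]
S = R + BᵀPB = [1 0; 0 1] + [52.0000 -26.0000; -26.0000 13.0000] = [53.0000 -26.0000; -26.0000 14.0000]
BᵀPA = [-28.0000 -68.0000; 14.0000 34.0000]
K = S⁻¹·BᵀPA = [-0.4242 -1.0303; 0.2121 0.5152]
A−BK = [-1.1212 -3.1515; 1.5303 4.2879]
AᵀP(A−BK) = [2.1515 5.9394; 5.9394 16.4242]
P' = Q + AᵀP(A−BK) = [7.1515 -0.0606; -0.0606 25.4242]
tr(P') = 32.5758


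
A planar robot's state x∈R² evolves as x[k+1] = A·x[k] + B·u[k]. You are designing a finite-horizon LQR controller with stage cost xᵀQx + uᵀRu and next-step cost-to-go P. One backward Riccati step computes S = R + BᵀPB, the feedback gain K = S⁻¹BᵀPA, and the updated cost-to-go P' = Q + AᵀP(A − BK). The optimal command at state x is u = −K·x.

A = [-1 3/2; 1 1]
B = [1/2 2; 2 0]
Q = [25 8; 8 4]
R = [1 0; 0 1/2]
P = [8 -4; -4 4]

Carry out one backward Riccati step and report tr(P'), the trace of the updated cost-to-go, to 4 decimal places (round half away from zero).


29.8279

BᵀP = [-4.0000 6.0000; 16.0000 -8.0000]
S = R + BᵀPB = [1 0; 0 1/2] + [10.0000 -8.0000; -8.0000 32.0000] = [11.0000 -8.0000; -8.0000 32.5000]
BᵀPA = [10.0000 0.0000; -24.0000 16.0000]
K = S⁻¹·BᵀPA = [0.4532 0.4361; -0.6269 0.5997]
A−BK = [0.0273 0.0826; 0.0937 0.1278]
AᵀP(A−BK) = [0.4225 0.0307; 0.0307 0.4055]
P' = Q + AᵀP(A−BK) = [25.4225 8.0307; 8.0307 4.4055]
tr(P') = 29.8279


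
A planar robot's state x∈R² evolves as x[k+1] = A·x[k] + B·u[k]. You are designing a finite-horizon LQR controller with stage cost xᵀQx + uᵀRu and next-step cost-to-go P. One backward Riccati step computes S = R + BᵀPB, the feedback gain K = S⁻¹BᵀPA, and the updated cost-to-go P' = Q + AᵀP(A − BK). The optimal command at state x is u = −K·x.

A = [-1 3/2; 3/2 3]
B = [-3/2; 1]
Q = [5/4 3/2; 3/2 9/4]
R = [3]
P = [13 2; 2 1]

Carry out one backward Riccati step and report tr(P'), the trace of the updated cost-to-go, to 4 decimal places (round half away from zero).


23.1170

BᵀP = [-17.5000 -2.0000]
S = R + BᵀPB = [3] + [24.2500] = [27.2500]
BᵀPA = [14.5000 -32.2500]
K = S⁻¹·BᵀPA = [0.5321 -1.1835]
A−BK = [-0.2018 -0.2752; 0.9679 4.1835]
AᵀP(A−BK) = [1.5344 0.6606; 0.6606 18.0826]
P' = Q + AᵀP(A−BK) = [2.7844 2.1606; 2.1606 20.3326]
tr(P') = 23.1170


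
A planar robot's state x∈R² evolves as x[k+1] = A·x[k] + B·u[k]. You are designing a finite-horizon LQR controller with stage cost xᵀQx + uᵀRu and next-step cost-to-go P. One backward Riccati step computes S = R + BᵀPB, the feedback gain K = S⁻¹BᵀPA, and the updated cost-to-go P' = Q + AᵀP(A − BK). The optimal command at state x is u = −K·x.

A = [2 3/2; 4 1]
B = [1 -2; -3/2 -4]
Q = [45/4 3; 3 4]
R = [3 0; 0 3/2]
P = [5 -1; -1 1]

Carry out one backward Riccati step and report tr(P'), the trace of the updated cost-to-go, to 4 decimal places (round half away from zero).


17.7185

BᵀP = [6.5000 -2.5000; -6.0000 -2.0000]
S = R + BᵀPB = [3 0; 0 3/2] + [10.2500 -3.0000; -3.0000 20.0000] = [13.2500 -3.0000; -3.0000 21.5000]
BᵀPA = [3.0000 7.2500; -20.0000 -11.0000]
K = S⁻¹·BᵀPA = [0.0163 0.4454; -0.9280 -0.4495]
A−BK = [0.1278 0.1556; 0.3126 -0.1298]
AᵀP(A−BK) = [1.3919 0.6742; 0.6742 1.0766]
P' = Q + AᵀP(A−BK) = [12.6419 3.6742; 3.6742 5.0766]
tr(P') = 17.7185


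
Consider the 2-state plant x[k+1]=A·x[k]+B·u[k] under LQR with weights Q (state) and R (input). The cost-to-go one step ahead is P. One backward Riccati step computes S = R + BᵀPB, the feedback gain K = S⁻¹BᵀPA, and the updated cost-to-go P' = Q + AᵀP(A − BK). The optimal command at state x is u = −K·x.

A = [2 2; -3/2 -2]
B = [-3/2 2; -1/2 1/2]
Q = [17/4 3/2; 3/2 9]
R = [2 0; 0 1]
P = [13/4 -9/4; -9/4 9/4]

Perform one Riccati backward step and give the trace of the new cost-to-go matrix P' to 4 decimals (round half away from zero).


BᵀP = [-3.7500 2.2500; 5.3750 -3.3750]
S = R + BᵀPB = [2 0; 0 1] + [4.5000 -6.3750; -6.3750 9.0625] = [6.5000 -6.3750; -6.3750 10.0625]
BᵀPA = [-10.8750 -12.0000; 15.8125 17.5000]
K = S⁻¹·BᵀPA = [-0.3483 -0.3710; 1.3508 1.5041]
A−BK = [-1.2240 -1.5647; -2.3495 -2.9375]
AᵀP(A−BK) = [6.4158 7.6820; 7.6820 9.2265]
P' = Q + AᵀP(A−BK) = [10.6658 9.1820; 9.1820 18.2265]
tr(P') = 28.8923

28.8923


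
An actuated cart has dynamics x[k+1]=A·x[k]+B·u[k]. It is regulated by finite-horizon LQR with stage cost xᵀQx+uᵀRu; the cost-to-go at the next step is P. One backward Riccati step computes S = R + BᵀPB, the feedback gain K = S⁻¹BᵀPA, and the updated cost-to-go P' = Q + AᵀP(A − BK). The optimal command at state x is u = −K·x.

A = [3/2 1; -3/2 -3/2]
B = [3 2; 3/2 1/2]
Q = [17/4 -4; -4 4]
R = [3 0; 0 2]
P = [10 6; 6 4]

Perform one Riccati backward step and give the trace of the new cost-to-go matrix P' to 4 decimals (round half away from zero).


10.3359

BᵀP = [39.0000 24.0000; 23.0000 14.0000]
S = R + BᵀPB = [3 0; 0 2] + [153.0000 90.0000; 90.0000 53.0000] = [156.0000 90.0000; 90.0000 55.0000]
BᵀPA = [22.5000 3.0000; 13.5000 2.0000]
K = S⁻¹·BᵀPA = [0.0469 -0.0313; 0.1688 0.0875]
A−BK = [1.0219 0.9188; -1.6547 -1.4969]
AᵀP(A−BK) = [1.1672 1.0219; 1.0219 0.9188]
P' = Q + AᵀP(A−BK) = [5.4172 -2.9781; -2.9781 4.9188]
tr(P') = 10.3359


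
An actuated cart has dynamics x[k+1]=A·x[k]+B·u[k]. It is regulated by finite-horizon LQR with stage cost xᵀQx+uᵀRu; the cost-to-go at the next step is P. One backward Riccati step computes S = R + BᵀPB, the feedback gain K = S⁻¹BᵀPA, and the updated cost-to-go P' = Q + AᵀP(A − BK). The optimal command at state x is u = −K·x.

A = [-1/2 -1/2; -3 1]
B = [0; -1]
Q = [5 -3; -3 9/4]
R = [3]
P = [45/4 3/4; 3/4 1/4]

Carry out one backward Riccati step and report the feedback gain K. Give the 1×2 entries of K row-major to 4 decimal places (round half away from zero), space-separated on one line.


BᵀP = [-0.7500 -0.2500]
S = R + BᵀPB = [3] + [0.2500] = [3.2500]
BᵀPA = [1.1250 0.1250]
K = S⁻¹·BᵀPA = [0.3462 0.0385]
A−BK = [-0.5000 -0.5000; -2.6538 1.0385]
AᵀP(A−BK) = [6.9231 2.7692; 2.7692 2.3077]
P' = Q + AᵀP(A−BK) = [11.9231 -0.2308; -0.2308 4.5577]
tr(P') = 16.4808

0.3462 0.0385


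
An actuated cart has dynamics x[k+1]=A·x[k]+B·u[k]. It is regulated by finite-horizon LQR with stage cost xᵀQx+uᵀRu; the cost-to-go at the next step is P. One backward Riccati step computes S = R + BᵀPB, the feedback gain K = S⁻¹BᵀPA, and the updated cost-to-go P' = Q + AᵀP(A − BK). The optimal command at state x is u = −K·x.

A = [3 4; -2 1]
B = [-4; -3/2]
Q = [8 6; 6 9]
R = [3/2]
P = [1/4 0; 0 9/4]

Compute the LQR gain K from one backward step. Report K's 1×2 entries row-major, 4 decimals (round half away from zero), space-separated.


0.3550 -0.6982

BᵀP = [-1.0000 -3.3750]
S = R + BᵀPB = [3/2] + [9.0625] = [10.5625]
BᵀPA = [3.7500 -7.3750]
K = S⁻¹·BᵀPA = [0.3550 -0.6982]
A−BK = [4.4201 1.2071; -1.4675 -0.0473]
AᵀP(A−BK) = [9.9186 1.1183; 1.1183 1.1006]
P' = Q + AᵀP(A−BK) = [17.9186 7.1183; 7.1183 10.1006]
tr(P') = 28.0192


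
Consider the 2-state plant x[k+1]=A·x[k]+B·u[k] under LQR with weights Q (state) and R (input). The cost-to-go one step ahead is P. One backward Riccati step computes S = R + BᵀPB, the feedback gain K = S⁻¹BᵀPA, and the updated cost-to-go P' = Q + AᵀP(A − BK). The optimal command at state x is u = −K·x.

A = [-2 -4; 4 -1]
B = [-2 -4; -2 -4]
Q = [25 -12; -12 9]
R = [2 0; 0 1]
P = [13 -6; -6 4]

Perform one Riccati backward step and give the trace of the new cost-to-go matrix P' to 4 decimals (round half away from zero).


180.5495

BᵀP = [-14.0000 4.0000; -28.0000 8.0000]
S = R + BᵀPB = [2 0; 0 1] + [20.0000 40.0000; 40.0000 80.0000] = [22.0000 40.0000; 40.0000 81.0000]
BᵀPA = [44.0000 52.0000; 88.0000 104.0000]
K = S⁻¹·BᵀPA = [0.2418 0.2857; 0.9670 1.1429]
A−BK = [2.3516 1.1429; 8.3516 4.1429]
AᵀP(A−BK) = [116.2637 58.8571; 58.8571 30.2857]
P' = Q + AᵀP(A−BK) = [141.2637 46.8571; 46.8571 39.2857]
tr(P') = 180.5495


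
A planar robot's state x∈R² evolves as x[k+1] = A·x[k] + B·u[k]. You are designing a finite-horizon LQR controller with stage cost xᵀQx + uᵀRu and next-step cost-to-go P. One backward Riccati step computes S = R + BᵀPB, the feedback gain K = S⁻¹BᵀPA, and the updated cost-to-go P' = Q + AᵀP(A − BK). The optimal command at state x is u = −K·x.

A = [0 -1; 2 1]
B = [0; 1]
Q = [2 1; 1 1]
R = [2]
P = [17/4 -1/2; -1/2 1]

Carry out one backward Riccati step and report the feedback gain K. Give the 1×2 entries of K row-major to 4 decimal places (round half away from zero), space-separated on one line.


BᵀP = [-0.5000 1.0000]
S = R + BᵀPB = [2] + [1.0000] = [3.0000]
BᵀPA = [2.0000 1.5000]
K = S⁻¹·BᵀPA = [0.6667 0.5000]
A−BK = [0.0000 -1.0000; 1.3333 0.5000]
AᵀP(A−BK) = [2.6667 2.0000; 2.0000 5.5000]
P' = Q + AᵀP(A−BK) = [4.6667 3.0000; 3.0000 6.5000]
tr(P') = 11.1667

0.6667 0.5000


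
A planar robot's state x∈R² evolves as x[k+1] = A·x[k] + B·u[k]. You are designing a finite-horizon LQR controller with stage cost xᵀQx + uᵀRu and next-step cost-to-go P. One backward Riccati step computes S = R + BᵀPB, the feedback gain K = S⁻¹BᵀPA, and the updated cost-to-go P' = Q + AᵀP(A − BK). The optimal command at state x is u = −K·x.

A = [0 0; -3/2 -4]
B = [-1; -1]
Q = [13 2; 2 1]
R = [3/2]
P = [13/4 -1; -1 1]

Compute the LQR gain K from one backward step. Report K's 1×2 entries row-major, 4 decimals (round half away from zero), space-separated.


0.0000 0.0000

BᵀP = [-2.2500 0.0000]
S = R + BᵀPB = [3/2] + [2.2500] = [3.7500]
BᵀPA = [0.0000 0.0000]
K = S⁻¹·BᵀPA = [0.0000 0.0000]
A−BK = [0.0000 0.0000; -1.5000 -4.0000]
AᵀP(A−BK) = [2.2500 6.0000; 6.0000 16.0000]
P' = Q + AᵀP(A−BK) = [15.2500 8.0000; 8.0000 17.0000]
tr(P') = 32.2500


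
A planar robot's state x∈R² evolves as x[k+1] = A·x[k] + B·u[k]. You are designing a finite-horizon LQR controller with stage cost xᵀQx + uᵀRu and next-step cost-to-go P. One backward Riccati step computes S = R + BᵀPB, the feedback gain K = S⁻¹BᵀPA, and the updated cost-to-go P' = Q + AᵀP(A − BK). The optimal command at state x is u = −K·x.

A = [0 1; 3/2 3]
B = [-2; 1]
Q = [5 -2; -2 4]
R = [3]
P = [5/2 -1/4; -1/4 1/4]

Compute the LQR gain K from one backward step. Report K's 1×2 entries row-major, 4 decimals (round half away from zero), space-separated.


0.0789 -0.2105

BᵀP = [-5.2500 0.7500]
S = R + BᵀPB = [3] + [11.2500] = [14.2500]
BᵀPA = [1.1250 -3.0000]
K = S⁻¹·BᵀPA = [0.0789 -0.2105]
A−BK = [0.1579 0.5789; 1.4211 3.2105]
AᵀP(A−BK) = [0.4737 0.9868; 0.9868 2.6184]
P' = Q + AᵀP(A−BK) = [5.4737 -1.0132; -1.0132 6.6184]
tr(P') = 12.0921


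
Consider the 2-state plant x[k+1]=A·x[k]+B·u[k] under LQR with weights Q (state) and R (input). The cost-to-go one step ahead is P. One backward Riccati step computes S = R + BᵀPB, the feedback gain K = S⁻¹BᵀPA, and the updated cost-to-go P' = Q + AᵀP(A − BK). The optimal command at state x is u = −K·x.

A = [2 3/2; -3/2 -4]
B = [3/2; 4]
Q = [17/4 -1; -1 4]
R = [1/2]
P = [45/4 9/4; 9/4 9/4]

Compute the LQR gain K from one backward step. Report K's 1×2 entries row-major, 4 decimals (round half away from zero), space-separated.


BᵀP = [25.8750 12.3750]
S = R + BᵀPB = [1/2] + [88.3125] = [88.8125]
BᵀPA = [33.1875 -10.6875]
K = S⁻¹·BᵀPA = [0.3737 -0.1203]
A−BK = [1.4395 1.6805; -2.9947 -3.5186]
AᵀP(A−BK) = [24.1610 28.1812; 28.1812 33.0264]
P' = Q + AᵀP(A−BK) = [28.4110 27.1812; 27.1812 37.0264]
tr(P') = 65.4374

0.3737 -0.1203


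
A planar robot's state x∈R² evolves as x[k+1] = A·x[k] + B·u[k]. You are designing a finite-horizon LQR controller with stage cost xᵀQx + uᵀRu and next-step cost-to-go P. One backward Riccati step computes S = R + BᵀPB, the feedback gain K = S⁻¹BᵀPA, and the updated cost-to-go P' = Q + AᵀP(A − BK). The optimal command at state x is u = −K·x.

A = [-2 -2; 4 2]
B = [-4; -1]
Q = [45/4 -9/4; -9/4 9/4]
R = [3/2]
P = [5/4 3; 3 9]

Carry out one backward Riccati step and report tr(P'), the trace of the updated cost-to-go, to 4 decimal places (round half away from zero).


BᵀP = [-8.0000 -21.0000]
S = R + BᵀPB = [3/2] + [53.0000] = [54.5000]
BᵀPA = [-68.0000 -26.0000]
K = S⁻¹·BᵀPA = [-1.2477 -0.4771]
A−BK = [-6.9908 -3.9083; 2.7523 1.5229]
AᵀP(A−BK) = [16.1560 8.5596; 8.5596 4.5963]
P' = Q + AᵀP(A−BK) = [27.4060 6.3096; 6.3096 6.8463]
tr(P') = 34.2523

34.2523


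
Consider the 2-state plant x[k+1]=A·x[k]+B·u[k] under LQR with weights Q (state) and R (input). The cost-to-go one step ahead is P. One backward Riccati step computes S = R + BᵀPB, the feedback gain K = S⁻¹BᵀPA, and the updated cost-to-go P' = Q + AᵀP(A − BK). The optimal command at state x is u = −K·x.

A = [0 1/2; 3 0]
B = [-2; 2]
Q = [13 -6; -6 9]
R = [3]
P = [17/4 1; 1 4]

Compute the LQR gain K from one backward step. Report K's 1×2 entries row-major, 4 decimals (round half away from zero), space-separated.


BᵀP = [-6.5000 6.0000]
S = R + BᵀPB = [3] + [25.0000] = [28.0000]
BᵀPA = [18.0000 -3.2500]
K = S⁻¹·BᵀPA = [0.6429 -0.1161]
A−BK = [1.2857 0.2679; 1.7143 0.2321]
AᵀP(A−BK) = [24.4286 3.5893; 3.5893 0.6853]
P' = Q + AᵀP(A−BK) = [37.4286 -2.4107; -2.4107 9.6853]
tr(P') = 47.1138

0.6429 -0.1161


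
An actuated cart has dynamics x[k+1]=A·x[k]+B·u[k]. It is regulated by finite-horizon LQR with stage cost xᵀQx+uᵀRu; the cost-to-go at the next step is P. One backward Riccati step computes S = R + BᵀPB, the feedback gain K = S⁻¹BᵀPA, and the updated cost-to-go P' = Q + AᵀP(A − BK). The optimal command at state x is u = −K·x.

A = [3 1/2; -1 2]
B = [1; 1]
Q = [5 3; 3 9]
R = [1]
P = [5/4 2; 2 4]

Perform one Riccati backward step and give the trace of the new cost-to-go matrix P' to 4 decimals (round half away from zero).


18.0793

BᵀP = [3.2500 6.0000]
S = R + BᵀPB = [1] + [9.2500] = [10.2500]
BᵀPA = [3.7500 13.6250]
K = S⁻¹·BᵀPA = [0.3659 1.3293]
A−BK = [2.6341 -0.8293; -1.3659 0.6707]
AᵀP(A−BK) = [1.8780 -0.1098; -0.1098 2.2012]
P' = Q + AᵀP(A−BK) = [6.8780 2.8902; 2.8902 11.2012]
tr(P') = 18.0793


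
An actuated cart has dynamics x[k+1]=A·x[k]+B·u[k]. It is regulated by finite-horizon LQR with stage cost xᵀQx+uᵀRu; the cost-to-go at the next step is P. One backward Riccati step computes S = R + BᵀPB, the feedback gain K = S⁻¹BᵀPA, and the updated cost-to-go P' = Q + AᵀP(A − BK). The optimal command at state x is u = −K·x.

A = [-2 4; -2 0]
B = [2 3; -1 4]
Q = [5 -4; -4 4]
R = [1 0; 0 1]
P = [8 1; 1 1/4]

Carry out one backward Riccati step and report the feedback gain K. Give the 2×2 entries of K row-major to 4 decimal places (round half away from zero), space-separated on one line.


BᵀP = [15.0000 1.7500; 28.0000 4.0000]
S = R + BᵀPB = [1 0; 0 1] + [28.2500 52.0000; 52.0000 100.0000] = [29.2500 52.0000; 52.0000 101.0000]
BᵀPA = [-33.5000 60.0000; -64.0000 112.0000]
K = S⁻¹·BᵀPA = [-0.2218 0.9431; -0.5195 0.6234]
A−BK = [0.0020 0.2438; -0.1439 -1.5504]
AᵀP(A−BK) = [0.3237 -0.5115; -0.5115 1.5984]
P' = Q + AᵀP(A−BK) = [5.3237 -4.5115; -4.5115 5.5984]
tr(P') = 10.9221

-0.2218 0.9431 -0.5195 0.6234


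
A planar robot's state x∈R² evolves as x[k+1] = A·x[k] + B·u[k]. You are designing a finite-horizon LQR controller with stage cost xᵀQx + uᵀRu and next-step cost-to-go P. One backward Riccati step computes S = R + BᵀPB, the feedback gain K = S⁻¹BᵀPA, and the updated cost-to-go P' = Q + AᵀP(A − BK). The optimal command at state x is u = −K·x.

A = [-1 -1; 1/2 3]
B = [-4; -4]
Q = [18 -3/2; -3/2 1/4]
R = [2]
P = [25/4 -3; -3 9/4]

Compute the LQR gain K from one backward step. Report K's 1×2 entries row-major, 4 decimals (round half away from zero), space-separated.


BᵀP = [-13.0000 3.0000]
S = R + BᵀPB = [2] + [40.0000] = [42.0000]
BᵀPA = [14.5000 22.0000]
K = S⁻¹·BᵀPA = [0.3452 0.5238]
A−BK = [0.3810 1.0952; 1.8810 5.0952]
AᵀP(A−BK) = [4.8065 12.5298; 12.5298 32.9762]
P' = Q + AᵀP(A−BK) = [22.8065 11.0298; 11.0298 33.2262]
tr(P') = 56.0327

0.3452 0.5238


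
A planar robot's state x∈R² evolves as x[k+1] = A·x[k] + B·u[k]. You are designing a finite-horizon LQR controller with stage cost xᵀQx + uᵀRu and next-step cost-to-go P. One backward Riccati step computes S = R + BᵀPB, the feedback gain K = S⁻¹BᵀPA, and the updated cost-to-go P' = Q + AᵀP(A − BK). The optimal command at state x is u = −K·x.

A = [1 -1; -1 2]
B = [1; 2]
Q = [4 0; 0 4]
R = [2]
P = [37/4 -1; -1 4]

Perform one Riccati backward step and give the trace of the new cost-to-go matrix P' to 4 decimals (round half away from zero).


50.5376

BᵀP = [7.2500 7.0000]
S = R + BᵀPB = [2] + [21.2500] = [23.2500]
BᵀPA = [0.2500 6.7500]
K = S⁻¹·BᵀPA = [0.0108 0.2903]
A−BK = [0.9892 -1.2903; -1.0215 1.4194]
AᵀP(A−BK) = [15.2473 -20.3226; -20.3226 27.2903]
P' = Q + AᵀP(A−BK) = [19.2473 -20.3226; -20.3226 31.2903]
tr(P') = 50.5376
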